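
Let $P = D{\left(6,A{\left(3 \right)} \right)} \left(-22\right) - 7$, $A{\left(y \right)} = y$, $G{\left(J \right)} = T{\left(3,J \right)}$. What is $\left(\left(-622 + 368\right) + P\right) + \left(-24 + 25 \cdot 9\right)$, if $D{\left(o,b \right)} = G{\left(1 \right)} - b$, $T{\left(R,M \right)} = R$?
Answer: $-60$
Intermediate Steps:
$G{\left(J \right)} = 3$
$D{\left(o,b \right)} = 3 - b$
$P = -7$ ($P = \left(3 - 3\right) \left(-22\right) - 7 = 0 \left(-22\right) - 7 = 0 - 7 = -7$)
$\left(\left(-622 + 368\right) + P\right) + \left(-24 + 25 \cdot 9\right) = \left(\left(-622 + 368\right) - 7\right) + \left(-24 + 25 \cdot 9\right) = \left(-254 - 7\right) + \left(-24 + 225\right) = -261 + 201 = -60$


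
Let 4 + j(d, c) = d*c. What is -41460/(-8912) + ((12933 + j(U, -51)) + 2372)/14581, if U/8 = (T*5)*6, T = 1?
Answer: 157951973/32486468 ≈ 4.8621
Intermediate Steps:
U = 240 (U = 8*((1*5)*6) = 8*(5*6) = 8*30 = 240)
j(d, c) = -4 + c*d (j(d, c) = -4 + d*c = -4 + c*d)
-41460/(-8912) + ((12933 + j(U, -51)) + 2372)/14581 = -41460/(-8912) + ((12933 + (-4 - 51*240)) + 2372)/14581 = -41460*(-1/8912) + ((12933 + (-4 - 12240)) + 2372)*(1/14581) = 10365/2228 + ((12933 - 12244) + 2372)*(1/14581) = 10365/2228 + (689 + 2372)*(1/14581) = 10365/2228 + 3061*(1/14581) = 10365/2228 + 3061/14581 = 157951973/32486468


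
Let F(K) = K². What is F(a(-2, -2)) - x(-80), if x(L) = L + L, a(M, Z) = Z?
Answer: 164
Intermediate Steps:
x(L) = 2*L
F(a(-2, -2)) - x(-80) = (-2)² - 2*(-80) = 4 - 1*(-160) = 4 + 160 = 164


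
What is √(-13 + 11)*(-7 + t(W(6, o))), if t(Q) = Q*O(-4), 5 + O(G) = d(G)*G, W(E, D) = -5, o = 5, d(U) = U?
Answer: -62*I*√2 ≈ -87.681*I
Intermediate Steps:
O(G) = -5 + G² (O(G) = -5 + G*G = -5 + G²)
t(Q) = 11*Q (t(Q) = Q*(-5 + (-4)²) = Q*(-5 + 16) = Q*11 = 11*Q)
√(-13 + 11)*(-7 + t(W(6, o))) = √(-13 + 11)*(-7 + 11*(-5)) = √(-2)*(-7 - 55) = (I*√2)*(-62) = -62*I*√2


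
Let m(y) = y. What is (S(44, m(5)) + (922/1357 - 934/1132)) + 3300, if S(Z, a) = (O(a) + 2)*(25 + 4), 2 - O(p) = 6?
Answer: 2489945137/768062 ≈ 3241.9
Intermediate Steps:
O(p) = -4 (O(p) = 2 - 1*6 = 2 - 6 = -4)
S(Z, a) = -58 (S(Z, a) = (-4 + 2)*(25 + 4) = -2*29 = -58)
(S(44, m(5)) + (922/1357 - 934/1132)) + 3300 = (-58 + (922/1357 - 934/1132)) + 3300 = (-58 + (922*(1/1357) - 934*1/1132)) + 3300 = (-58 + (922/1357 - 467/566)) + 3300 = (-58 - 111867/768062) + 3300 = -44659463/768062 + 3300 = 2489945137/768062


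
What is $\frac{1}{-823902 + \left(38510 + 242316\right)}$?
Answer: $- \frac{1}{543076} \approx -1.8414 \cdot 10^{-6}$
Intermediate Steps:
$\frac{1}{-823902 + \left(38510 + 242316\right)} = \frac{1}{-823902 + 280826} = \frac{1}{-543076} = - \frac{1}{543076}$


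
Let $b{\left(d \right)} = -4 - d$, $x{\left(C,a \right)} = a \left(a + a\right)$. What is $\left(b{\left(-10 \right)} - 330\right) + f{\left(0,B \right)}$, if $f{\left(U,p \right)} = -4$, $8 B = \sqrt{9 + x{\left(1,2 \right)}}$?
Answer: $-328$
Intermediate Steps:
$x{\left(C,a \right)} = 2 a^{2}$ ($x{\left(C,a \right)} = a 2 a = 2 a^{2}$)
$B = \frac{\sqrt{17}}{8}$ ($B = \frac{\sqrt{9 + 2 \cdot 2^{2}}}{8} = \frac{\sqrt{9 + 2 \cdot 4}}{8} = \frac{\sqrt{9 + 8}}{8} = \frac{\sqrt{17}}{8} \approx 0.51539$)
$\left(b{\left(-10 \right)} - 330\right) + f{\left(0,B \right)} = \left(\left(-4 - -10\right) - 330\right) - 4 = \left(\left(-4 + 10\right) - 330\right) - 4 = \left(6 - 330\right) - 4 = -324 - 4 = -328$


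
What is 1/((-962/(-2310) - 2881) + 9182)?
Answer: 1155/7278136 ≈ 0.00015869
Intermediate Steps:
1/((-962/(-2310) - 2881) + 9182) = 1/((-962*(-1/2310) - 2881) + 9182) = 1/((481/1155 - 2881) + 9182) = 1/(-3327074/1155 + 9182) = 1/(7278136/1155) = 1155/7278136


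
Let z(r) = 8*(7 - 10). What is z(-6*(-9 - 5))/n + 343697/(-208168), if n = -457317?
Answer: -52391161639/31732921752 ≈ -1.6510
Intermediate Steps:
z(r) = -24 (z(r) = 8*(-3) = -24)
z(-6*(-9 - 5))/n + 343697/(-208168) = -24/(-457317) + 343697/(-208168) = -24*(-1/457317) + 343697*(-1/208168) = 8/152439 - 343697/208168 = -52391161639/31732921752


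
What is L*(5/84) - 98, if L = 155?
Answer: -7457/84 ≈ -88.774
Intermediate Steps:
L*(5/84) - 98 = 155*(5/84) - 98 = 775/84 - 98 = -7457/84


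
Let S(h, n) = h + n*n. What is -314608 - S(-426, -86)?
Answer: -321578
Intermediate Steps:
S(h, n) = h + n²
-314608 - S(-426, -86) = -314608 - (-426 + (-86)²) = -314608 - (-426 + 7396) = -314608 - 1*6970 = -314608 - 6970 = -321578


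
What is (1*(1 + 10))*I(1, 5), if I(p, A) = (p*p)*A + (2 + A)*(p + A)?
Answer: 517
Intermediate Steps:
I(p, A) = A*p² + (2 + A)*(A + p) (I(p, A) = p²*A + (2 + A)*(A + p) = A*p² + (2 + A)*(A + p))
(1*(1 + 10))*I(1, 5) = (1*(1 + 10))*(5² + 2*5 + 2*1 + 5*1 + 5*1²) = (1*11)*(25 + 10 + 2 + 5 + 5*1) = 11*(25 + 10 + 2 + 5 + 5) = 11*47 = 517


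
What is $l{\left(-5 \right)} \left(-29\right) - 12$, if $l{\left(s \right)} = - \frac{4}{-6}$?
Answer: $- \frac{94}{3} \approx -31.333$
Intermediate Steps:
$l{\left(s \right)} = \frac{2}{3}$ ($l{\left(s \right)} = \left(-4\right) \left(- \frac{1}{6}\right) = \frac{2}{3}$)
$l{\left(-5 \right)} \left(-29\right) - 12 = \frac{2}{3} \left(-29\right) - 12 = - \frac{58}{3} - 12 = - \frac{94}{3}$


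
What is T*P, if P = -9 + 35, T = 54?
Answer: 1404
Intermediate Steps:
P = 26
T*P = 54*26 = 1404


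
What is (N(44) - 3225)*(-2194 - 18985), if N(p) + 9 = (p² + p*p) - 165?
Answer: -10017667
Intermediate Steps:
N(p) = -174 + 2*p² (N(p) = -9 + ((p² + p*p) - 165) = -9 + ((p² + p²) - 165) = -9 + (2*p² - 165) = -9 + (-165 + 2*p²) = -174 + 2*p²)
(N(44) - 3225)*(-2194 - 18985) = ((-174 + 2*44²) - 3225)*(-2194 - 18985) = ((-174 + 2*1936) - 3225)*(-21179) = ((-174 + 3872) - 3225)*(-21179) = (3698 - 3225)*(-21179) = 473*(-21179) = -10017667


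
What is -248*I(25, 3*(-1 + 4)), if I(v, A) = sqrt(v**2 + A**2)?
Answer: -248*sqrt(706) ≈ -6589.5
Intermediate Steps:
I(v, A) = sqrt(A**2 + v**2)
-248*I(25, 3*(-1 + 4)) = -248*sqrt((3*(-1 + 4))**2 + 25**2) = -248*sqrt((3*3)**2 + 625) = -248*sqrt(9**2 + 625) = -248*sqrt(81 + 625) = -248*sqrt(706)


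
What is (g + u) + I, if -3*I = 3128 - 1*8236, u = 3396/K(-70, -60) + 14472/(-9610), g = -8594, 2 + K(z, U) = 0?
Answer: -123836948/14415 ≈ -8590.8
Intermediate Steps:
K(z, U) = -2 (K(z, U) = -2 + 0 = -2)
u = -8166126/4805 (u = 3396/(-2) + 14472/(-9610) = 3396*(-½) + 14472*(-1/9610) = -1698 - 7236/4805 = -8166126/4805 ≈ -1699.5)
I = 5108/3 (I = -(3128 - 1*8236)/3 = -(3128 - 8236)/3 = -⅓*(-5108) = 5108/3 ≈ 1702.7)
(g + u) + I = (-8594 - 8166126/4805) + 5108/3 = -49460296/4805 + 5108/3 = -123836948/14415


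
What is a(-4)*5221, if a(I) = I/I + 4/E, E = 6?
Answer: 26105/3 ≈ 8701.7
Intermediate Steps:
a(I) = 5/3 (a(I) = I/I + 4/6 = 1 + 4*(1/6) = 1 + 2/3 = 5/3)
a(-4)*5221 = (5/3)*5221 = 26105/3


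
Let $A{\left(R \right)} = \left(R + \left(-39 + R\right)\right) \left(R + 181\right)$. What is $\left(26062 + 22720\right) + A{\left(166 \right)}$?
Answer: $150453$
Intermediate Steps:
$A{\left(R \right)} = \left(-39 + 2 R\right) \left(181 + R\right)$
$\left(26062 + 22720\right) + A{\left(166 \right)} = \left(26062 + 22720\right) + \left(-7059 + 2 \cdot 166^{2} + 323 \cdot 166\right) = 48782 + \left(-7059 + 2 \cdot 27556 + 53618\right) = 48782 + \left(-7059 + 55112 + 53618\right) = 48782 + 101671 = 150453$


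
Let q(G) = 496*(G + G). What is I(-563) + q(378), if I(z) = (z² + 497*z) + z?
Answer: 411571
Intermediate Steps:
I(z) = z² + 498*z
q(G) = 992*G (q(G) = 496*(2*G) = 992*G)
I(-563) + q(378) = -563*(498 - 563) + 992*378 = -563*(-65) + 374976 = 36595 + 374976 = 411571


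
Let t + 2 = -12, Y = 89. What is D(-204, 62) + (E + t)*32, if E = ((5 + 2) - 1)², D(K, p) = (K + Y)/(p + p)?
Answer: 87181/124 ≈ 703.07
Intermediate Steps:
D(K, p) = (89 + K)/(2*p) (D(K, p) = (K + 89)/(p + p) = (89 + K)/((2*p)) = (89 + K)*(1/(2*p)) = (89 + K)/(2*p))
t = -14 (t = -2 - 12 = -14)
E = 36 (E = (7 - 1)² = 6² = 36)
D(-204, 62) + (E + t)*32 = (½)*(89 - 204)/62 + (36 - 14)*32 = (½)*(1/62)*(-115) + 22*32 = -115/124 + 704 = 87181/124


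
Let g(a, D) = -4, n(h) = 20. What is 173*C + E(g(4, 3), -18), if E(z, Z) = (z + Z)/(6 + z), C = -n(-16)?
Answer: -3471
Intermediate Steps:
C = -20 (C = -1*20 = -20)
E(z, Z) = (Z + z)/(6 + z)
173*C + E(g(4, 3), -18) = 173*(-20) + (-18 - 4)/(6 - 4) = -3460 - 22/2 = -3460 + (½)*(-22) = -3460 - 11 = -3471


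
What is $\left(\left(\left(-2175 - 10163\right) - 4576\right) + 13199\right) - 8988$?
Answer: $-12703$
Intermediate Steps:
$\left(\left(\left(-2175 - 10163\right) - 4576\right) + 13199\right) - 8988 = \left(\left(-12338 - 4576\right) + 13199\right) - 8988 = \left(-16914 + 13199\right) - 8988 = -3715 - 8988 = -12703$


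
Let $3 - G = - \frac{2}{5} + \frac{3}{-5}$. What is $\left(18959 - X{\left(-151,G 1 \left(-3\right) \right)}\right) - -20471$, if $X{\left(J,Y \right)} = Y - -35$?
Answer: $39407$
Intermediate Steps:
$G = 4$ ($G = 3 - \left(- \frac{2}{5} + \frac{3}{-5}\right) = 3 - \left(\left(-2\right) \frac{1}{5} + 3 \left(- \frac{1}{5}\right)\right) = 3 - \left(- \frac{2}{5} - \frac{3}{5}\right) = 3 - -1 = 3 + 1 = 4$)
$X{\left(J,Y \right)} = 35 + Y$ ($X{\left(J,Y \right)} = Y + 35 = 35 + Y$)
$\left(18959 - X{\left(-151,G 1 \left(-3\right) \right)}\right) - -20471 = \left(18959 - \left(35 + 4 \cdot 1 \left(-3\right)\right)\right) - -20471 = \left(18959 - \left(35 + 4 \left(-3\right)\right)\right) + 20471 = \left(18959 - \left(35 - 12\right)\right) + 20471 = \left(18959 - 23\right) + 20471 = 18936 + 20471 = 39407$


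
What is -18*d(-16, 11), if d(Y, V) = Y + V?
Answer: 90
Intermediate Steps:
d(Y, V) = V + Y
-18*d(-16, 11) = -18*(11 - 16) = -18*(-5) = 90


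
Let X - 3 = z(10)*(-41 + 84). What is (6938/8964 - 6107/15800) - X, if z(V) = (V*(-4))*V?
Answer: 608921655913/35407800 ≈ 17197.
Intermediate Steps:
z(V) = -4*V² (z(V) = (-4*V)*V = -4*V²)
X = -17197 (X = 3 + (-4*10²)*(-41 + 84) = 3 - 4*100*43 = 3 - 400*43 = 3 - 17200 = -17197)
(6938/8964 - 6107/15800) - X = (6938/8964 - 6107/15800) - 1*(-17197) = (6938*(1/8964) - 6107*1/15800) + 17197 = (3469/4482 - 6107/15800) + 17197 = 13719313/35407800 + 17197 = 608921655913/35407800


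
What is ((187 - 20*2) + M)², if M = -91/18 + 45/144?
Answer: 419635225/20736 ≈ 20237.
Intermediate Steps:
M = -683/144 (M = -91*1/18 + 45*(1/144) = -91/18 + 5/16 = -683/144 ≈ -4.7431)
((187 - 20*2) + M)² = ((187 - 20*2) - 683/144)² = ((187 - 40) - 683/144)² = (147 - 683/144)² = (20485/144)² = 419635225/20736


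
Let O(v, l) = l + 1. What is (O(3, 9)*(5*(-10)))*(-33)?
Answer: 16500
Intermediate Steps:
O(v, l) = 1 + l
(O(3, 9)*(5*(-10)))*(-33) = ((1 + 9)*(5*(-10)))*(-33) = (10*(-50))*(-33) = -500*(-33) = 16500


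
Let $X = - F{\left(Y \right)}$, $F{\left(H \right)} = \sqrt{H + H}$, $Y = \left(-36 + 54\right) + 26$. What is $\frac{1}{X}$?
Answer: $- \frac{\sqrt{22}}{44} \approx -0.1066$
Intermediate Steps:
$Y = 44$ ($Y = 18 + 26 = 44$)
$F{\left(H \right)} = \sqrt{2} \sqrt{H}$ ($F{\left(H \right)} = \sqrt{2 H} = \sqrt{2} \sqrt{H}$)
$X = - 2 \sqrt{22}$ ($X = - \sqrt{2} \sqrt{44} = - \sqrt{2} \cdot 2 \sqrt{11} = - 2 \sqrt{22} \approx -9.3808$)
$\frac{1}{X} = \frac{1}{\left(-2\right) \sqrt{22}} = - \frac{\sqrt{22}}{44}$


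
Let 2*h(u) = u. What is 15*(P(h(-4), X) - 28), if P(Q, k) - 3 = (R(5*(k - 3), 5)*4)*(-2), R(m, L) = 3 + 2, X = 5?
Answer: -975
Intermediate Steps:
h(u) = u/2
R(m, L) = 5
P(Q, k) = -37 (P(Q, k) = 3 + (5*4)*(-2) = 3 + 20*(-2) = 3 - 40 = -37)
15*(P(h(-4), X) - 28) = 15*(-37 - 28) = 15*(-65) = -975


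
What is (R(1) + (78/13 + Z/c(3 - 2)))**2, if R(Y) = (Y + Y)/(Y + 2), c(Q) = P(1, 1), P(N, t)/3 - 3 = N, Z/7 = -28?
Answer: 841/9 ≈ 93.444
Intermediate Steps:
Z = -196 (Z = 7*(-28) = -196)
P(N, t) = 9 + 3*N
c(Q) = 12 (c(Q) = 9 + 3*1 = 9 + 3 = 12)
R(Y) = 2*Y/(2 + Y) (R(Y) = (2*Y)/(2 + Y) = 2*Y/(2 + Y))
(R(1) + (78/13 + Z/c(3 - 2)))**2 = (2*1/(2 + 1) + (78/13 - 196/12))**2 = (2*1/3 + (78*(1/13) - 196*1/12))**2 = (2*1*(1/3) + (6 - 49/3))**2 = (2/3 - 31/3)**2 = (-29/3)**2 = 841/9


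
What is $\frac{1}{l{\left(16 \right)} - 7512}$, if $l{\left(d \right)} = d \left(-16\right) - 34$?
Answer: $- \frac{1}{7802} \approx -0.00012817$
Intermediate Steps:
$l{\left(d \right)} = -34 - 16 d$ ($l{\left(d \right)} = - 16 d - 34 = -34 - 16 d$)
$\frac{1}{l{\left(16 \right)} - 7512} = \frac{1}{\left(-34 - 256\right) - 7512} = \frac{1}{-290 - 7512} = \frac{1}{-7802} = - \frac{1}{7802}$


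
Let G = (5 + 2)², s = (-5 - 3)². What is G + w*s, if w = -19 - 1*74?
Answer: -5903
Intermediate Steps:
w = -93 (w = -19 - 74 = -93)
s = 64 (s = (-8)² = 64)
G = 49 (G = 7² = 49)
G + w*s = 49 - 93*64 = 49 - 5952 = -5903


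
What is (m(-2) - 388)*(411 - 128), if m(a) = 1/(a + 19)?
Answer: -1866385/17 ≈ -1.0979e+5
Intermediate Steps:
m(a) = 1/(19 + a)
(m(-2) - 388)*(411 - 128) = (1/(19 - 2) - 388)*(411 - 128) = (1/17 - 388)*283 = -6595/17*283 = -1866385/17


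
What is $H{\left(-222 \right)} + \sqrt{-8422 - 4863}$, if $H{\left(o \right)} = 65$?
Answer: $65 + i \sqrt{13285} \approx 65.0 + 115.26 i$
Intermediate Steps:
$H{\left(-222 \right)} + \sqrt{-8422 - 4863} = 65 + \sqrt{-8422 - 4863} = 65 + \sqrt{-13285} = 65 + i \sqrt{13285}$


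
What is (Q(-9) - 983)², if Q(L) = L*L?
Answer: 813604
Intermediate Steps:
Q(L) = L²
(Q(-9) - 983)² = ((-9)² - 983)² = (81 - 983)² = (-902)² = 813604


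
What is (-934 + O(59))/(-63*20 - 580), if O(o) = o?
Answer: 175/368 ≈ 0.47554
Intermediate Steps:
(-934 + O(59))/(-63*20 - 580) = (-934 + 59)/(-63*20 - 580) = -875/(-1260 - 580) = -875/(-1840) = -875*(-1/1840) = 175/368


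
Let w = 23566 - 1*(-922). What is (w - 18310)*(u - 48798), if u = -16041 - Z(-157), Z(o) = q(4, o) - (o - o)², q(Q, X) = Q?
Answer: -400600054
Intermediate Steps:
w = 24488 (w = 23566 + 922 = 24488)
Z(o) = 4 (Z(o) = 4 - (o - o)² = 4 - 1*0² = 4 - 1*0 = 4 + 0 = 4)
u = -16045 (u = -16041 - 1*4 = -16041 - 4 = -16045)
(w - 18310)*(u - 48798) = (24488 - 18310)*(-16045 - 48798) = 6178*(-64843) = -400600054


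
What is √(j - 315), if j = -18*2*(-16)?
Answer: 3*√29 ≈ 16.155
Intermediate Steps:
j = 576 (j = -36*(-16) = 576)
√(j - 315) = √(576 - 315) = √261 = 3*√29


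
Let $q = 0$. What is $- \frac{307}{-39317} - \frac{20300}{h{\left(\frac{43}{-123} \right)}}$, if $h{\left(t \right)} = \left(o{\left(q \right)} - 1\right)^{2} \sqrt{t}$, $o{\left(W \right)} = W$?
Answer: $\frac{307}{39317} + \frac{20300 i \sqrt{5289}}{43} \approx 0.0078083 + 34333.0 i$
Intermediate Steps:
$h{\left(t \right)} = \sqrt{t}$ ($h{\left(t \right)} = \left(0 - 1\right)^{2} \sqrt{t} = \left(-1\right)^{2} \sqrt{t} = 1 \sqrt{t} = \sqrt{t}$)
$- \frac{307}{-39317} - \frac{20300}{h{\left(\frac{43}{-123} \right)}} = - \frac{307}{-39317} - \frac{20300}{\sqrt{\frac{43}{-123}}} = \left(-307\right) \left(- \frac{1}{39317}\right) - \frac{20300}{\sqrt{43 \left(- \frac{1}{123}\right)}} = \frac{307}{39317} - \frac{20300}{\sqrt{- \frac{43}{123}}} = \frac{307}{39317} - \frac{20300}{\frac{1}{123} i \sqrt{5289}} = \frac{307}{39317} - 20300 \left(- \frac{i \sqrt{5289}}{43}\right) = \frac{307}{39317} + \frac{20300 i \sqrt{5289}}{43}$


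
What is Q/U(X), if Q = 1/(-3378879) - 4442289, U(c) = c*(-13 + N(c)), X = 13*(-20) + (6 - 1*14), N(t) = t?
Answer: -3752489253508/63614154933 ≈ -58.988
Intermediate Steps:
X = -268 (X = -260 + (6 - 14) = -260 - 8 = -268)
U(c) = c*(-13 + c)
Q = -15009957014032/3378879 (Q = -1/3378879 - 4442289 = -15009957014032/3378879 ≈ -4.4423e+6)
Q/U(X) = -15009957014032*(-1/(268*(-13 - 268)))/3378879 = -15009957014032/(3378879*((-268*(-281)))) = -15009957014032/3378879/75308 = -15009957014032/3378879*1/75308 = -3752489253508/63614154933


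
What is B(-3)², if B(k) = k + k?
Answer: 36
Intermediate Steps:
B(k) = 2*k
B(-3)² = (2*(-3))² = (-6)² = 36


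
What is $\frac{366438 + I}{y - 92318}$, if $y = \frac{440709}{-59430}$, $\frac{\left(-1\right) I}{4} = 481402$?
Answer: $\frac{30887157700}{1828966483} \approx 16.888$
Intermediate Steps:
$I = -1925608$ ($I = \left(-4\right) 481402 = -1925608$)
$y = - \frac{146903}{19810}$ ($y = 440709 \left(- \frac{1}{59430}\right) = - \frac{146903}{19810} \approx -7.4156$)
$\frac{366438 + I}{y - 92318} = \frac{366438 - 1925608}{- \frac{146903}{19810} - 92318} = - \frac{1559170}{- \frac{1828966483}{19810}} = \left(-1559170\right) \left(- \frac{19810}{1828966483}\right) = \frac{30887157700}{1828966483}$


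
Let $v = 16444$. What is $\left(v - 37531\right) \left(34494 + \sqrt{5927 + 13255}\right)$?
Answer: $-727374978 - 21087 \sqrt{19182} \approx -7.303 \cdot 10^{8}$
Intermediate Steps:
$\left(v - 37531\right) \left(34494 + \sqrt{5927 + 13255}\right) = \left(16444 - 37531\right) \left(34494 + \sqrt{5927 + 13255}\right) = - 21087 \left(34494 + \sqrt{19182}\right) = -727374978 - 21087 \sqrt{19182}$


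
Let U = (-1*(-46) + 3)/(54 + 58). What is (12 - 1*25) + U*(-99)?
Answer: -901/16 ≈ -56.313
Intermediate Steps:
U = 7/16 (U = (46 + 3)/112 = 49*(1/112) = 7/16 ≈ 0.43750)
(12 - 1*25) + U*(-99) = (12 - 1*25) + (7/16)*(-99) = (12 - 25) - 693/16 = -13 - 693/16 = -901/16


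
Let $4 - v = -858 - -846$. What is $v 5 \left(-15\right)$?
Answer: $-1200$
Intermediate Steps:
$v = 16$ ($v = 4 - \left(-858 - -846\right) = 4 - \left(-858 + 846\right) = 4 - -12 = 4 + 12 = 16$)
$v 5 \left(-15\right) = 16 \cdot 5 \left(-15\right) = 16 \left(-75\right) = -1200$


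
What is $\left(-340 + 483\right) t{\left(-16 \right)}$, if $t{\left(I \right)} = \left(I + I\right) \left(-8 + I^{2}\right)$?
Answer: $-1134848$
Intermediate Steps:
$t{\left(I \right)} = 2 I \left(-8 + I^{2}\right)$
$\left(-340 + 483\right) t{\left(-16 \right)} = \left(-340 + 483\right) 2 \left(-16\right) \left(-8 + \left(-16\right)^{2}\right) = 143 \cdot 2 \left(-16\right) \left(-8 + 256\right) = 143 \cdot 2 \left(-16\right) 248 = 143 \left(-7936\right) = -1134848$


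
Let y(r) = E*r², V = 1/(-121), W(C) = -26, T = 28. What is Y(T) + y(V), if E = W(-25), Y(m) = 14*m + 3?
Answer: 5783169/14641 ≈ 395.00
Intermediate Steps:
Y(m) = 3 + 14*m
E = -26
V = -1/121 ≈ -0.0082645
y(r) = -26*r²
Y(T) + y(V) = (3 + 14*28) - 26*(-1/121)² = (3 + 392) - 26*1/14641 = 395 - 26/14641 = 5783169/14641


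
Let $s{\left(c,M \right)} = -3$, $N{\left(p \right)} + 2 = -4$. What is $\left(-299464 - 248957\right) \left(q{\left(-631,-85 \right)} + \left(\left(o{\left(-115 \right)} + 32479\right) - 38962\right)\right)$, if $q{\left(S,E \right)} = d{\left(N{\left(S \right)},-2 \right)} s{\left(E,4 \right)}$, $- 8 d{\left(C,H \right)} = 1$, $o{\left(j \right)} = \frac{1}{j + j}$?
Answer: $\frac{3270793263999}{920} \approx 3.5552 \cdot 10^{9}$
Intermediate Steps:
$o{\left(j \right)} = \frac{1}{2 j}$
$N{\left(p \right)} = -6$ ($N{\left(p \right)} = -2 - 4 = -6$)
$d{\left(C,H \right)} = - \frac{1}{8}$ ($d{\left(C,H \right)} = \left(- \frac{1}{8}\right) 1 = - \frac{1}{8}$)
$q{\left(S,E \right)} = \frac{3}{8}$ ($q{\left(S,E \right)} = \left(- \frac{1}{8}\right) \left(-3\right) = \frac{3}{8}$)
$\left(-299464 - 248957\right) \left(q{\left(-631,-85 \right)} + \left(\left(o{\left(-115 \right)} + 32479\right) - 38962\right)\right) = \left(-299464 - 248957\right) \left(\frac{3}{8} - \left(6483 + \frac{1}{230}\right)\right) = - 548421 \left(\frac{3}{8} + \left(\left(\frac{1}{2} \left(- \frac{1}{115}\right) + 32479\right) - 38962\right)\right) = - 548421 \left(\frac{3}{8} + \left(\left(- \frac{1}{230} + 32479\right) - 38962\right)\right) = - 548421 \left(\frac{3}{8} + \left(\frac{7470169}{230} - 38962\right)\right) = - 548421 \left(\frac{3}{8} - \frac{1491091}{230}\right) = \left(-548421\right) \left(- \frac{5964019}{920}\right) = \frac{3270793263999}{920}$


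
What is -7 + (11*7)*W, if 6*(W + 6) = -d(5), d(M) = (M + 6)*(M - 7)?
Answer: -560/3 ≈ -186.67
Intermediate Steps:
d(M) = (-7 + M)*(6 + M) (d(M) = (6 + M)*(-7 + M) = (-7 + M)*(6 + M))
W = -7/3 (W = -6 + (-(-42 + 5² - 1*5))/6 = -6 + (-(-42 + 25 - 5))/6 = -6 + (-1*(-22))/6 = -6 + (⅙)*22 = -6 + 11/3 = -7/3 ≈ -2.3333)
-7 + (11*7)*W = -7 + (11*7)*(-7/3) = -7 + 77*(-7/3) = -7 - 539/3 = -560/3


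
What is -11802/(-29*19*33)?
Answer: 3934/6061 ≈ 0.64907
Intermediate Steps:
-11802/(-29*19*33) = -11802/((-551*33)) = -11802/(-18183) = -11802*(-1/18183) = 3934/6061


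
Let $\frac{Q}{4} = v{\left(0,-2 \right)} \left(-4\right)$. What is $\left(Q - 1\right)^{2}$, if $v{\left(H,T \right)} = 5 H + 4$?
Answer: $4225$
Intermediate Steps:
$v{\left(H,T \right)} = 4 + 5 H$
$Q = -64$ ($Q = 4 \left(4 + 5 \cdot 0\right) \left(-4\right) = 4 \left(4 + 0\right) \left(-4\right) = 4 \cdot 4 \left(-4\right) = 4 \left(-16\right) = -64$)
$\left(Q - 1\right)^{2} = \left(-64 - 1\right)^{2} = \left(-65\right)^{2} = 4225$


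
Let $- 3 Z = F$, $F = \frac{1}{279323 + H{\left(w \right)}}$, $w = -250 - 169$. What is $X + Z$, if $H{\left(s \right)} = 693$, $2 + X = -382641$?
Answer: $- \frac{321438486865}{840048} \approx -3.8264 \cdot 10^{5}$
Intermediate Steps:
$X = -382643$ ($X = -2 - 382641 = -382643$)
$w = -419$ ($w = -250 - 169 = -419$)
$F = \frac{1}{280016}$ ($F = \frac{1}{279323 + 693} = \frac{1}{280016} \approx 3.5712 \cdot 10^{-6}$)
$Z = - \frac{1}{840048}$ ($Z = \left(- \frac{1}{3}\right) \frac{1}{280016} = - \frac{1}{840048} \approx -1.1904 \cdot 10^{-6}$)
$X + Z = -382643 - \frac{1}{840048} = - \frac{321438486865}{840048}$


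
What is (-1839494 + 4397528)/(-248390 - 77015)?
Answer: -2558034/325405 ≈ -7.8611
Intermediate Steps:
(-1839494 + 4397528)/(-248390 - 77015) = 2558034/(-325405) = 2558034*(-1/325405) = -2558034/325405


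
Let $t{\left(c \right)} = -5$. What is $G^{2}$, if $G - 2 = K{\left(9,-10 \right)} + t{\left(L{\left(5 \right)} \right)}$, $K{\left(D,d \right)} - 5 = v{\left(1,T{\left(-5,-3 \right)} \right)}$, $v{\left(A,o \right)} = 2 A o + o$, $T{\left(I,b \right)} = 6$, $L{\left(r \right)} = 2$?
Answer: $400$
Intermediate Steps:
$v{\left(A,o \right)} = o + 2 A o$ ($v{\left(A,o \right)} = 2 A o + o = o + 2 A o$)
$K{\left(D,d \right)} = 23$ ($K{\left(D,d \right)} = 5 + 6 \left(1 + 2 \cdot 1\right) = 5 + 6 \left(1 + 2\right) = 5 + 6 \cdot 3 = 5 + 18 = 23$)
$G = 20$ ($G = 2 + \left(23 - 5\right) = 2 + 18 = 20$)
$G^{2} = 20^{2} = 400$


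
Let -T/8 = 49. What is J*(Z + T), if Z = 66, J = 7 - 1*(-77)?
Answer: -27384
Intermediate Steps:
T = -392 (T = -8*49 = -392)
J = 84 (J = 7 + 77 = 84)
J*(Z + T) = 84*(66 - 392) = 84*(-326) = -27384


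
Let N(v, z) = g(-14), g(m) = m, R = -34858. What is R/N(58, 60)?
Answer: 17429/7 ≈ 2489.9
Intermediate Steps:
N(v, z) = -14
R/N(58, 60) = -34858/(-14) = -34858*(-1/14) = 17429/7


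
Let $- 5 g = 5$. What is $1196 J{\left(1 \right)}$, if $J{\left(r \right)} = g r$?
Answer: $-1196$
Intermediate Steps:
$g = -1$ ($g = \left(- \frac{1}{5}\right) 5 = -1$)
$J{\left(r \right)} = - r$
$1196 J{\left(1 \right)} = 1196 \left(\left(-1\right) 1\right) = 1196 \left(-1\right) = -1196$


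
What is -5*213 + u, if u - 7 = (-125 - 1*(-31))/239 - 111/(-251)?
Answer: -63465427/59989 ≈ -1058.0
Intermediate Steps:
u = 422858/59989 (u = 7 + ((-125 - 1*(-31))/239 - 111/(-251)) = 7 + ((-125 + 31)*(1/239) - 111*(-1/251)) = 7 + (-94*1/239 + 111/251) = 7 + (-94/239 + 111/251) = 7 + 2935/59989 = 422858/59989 ≈ 7.0489)
-5*213 + u = -5*213 + 422858/59989 = -1065 + 422858/59989 = -63465427/59989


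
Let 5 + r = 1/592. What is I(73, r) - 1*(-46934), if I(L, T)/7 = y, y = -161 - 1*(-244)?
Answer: 47515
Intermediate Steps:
y = 83 (y = -161 + 244 = 83)
r = -2959/592 (r = -5 + 1/592 = -2959/592 ≈ -4.9983)
I(L, T) = 581 (I(L, T) = 7*83 = 581)
I(73, r) - 1*(-46934) = 581 - 1*(-46934) = 581 + 46934 = 47515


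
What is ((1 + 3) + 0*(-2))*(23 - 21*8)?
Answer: -580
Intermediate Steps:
((1 + 3) + 0*(-2))*(23 - 21*8) = (4 + 0)*(23 - 168) = 4*(-145) = -580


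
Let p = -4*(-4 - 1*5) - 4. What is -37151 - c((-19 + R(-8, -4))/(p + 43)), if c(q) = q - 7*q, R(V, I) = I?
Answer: -928821/25 ≈ -37153.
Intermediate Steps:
p = 32 (p = -4*(-4 - 5) - 4 = -4*(-9) - 4 = 36 - 4 = 32)
c(q) = -6*q
-37151 - c((-19 + R(-8, -4))/(p + 43)) = -37151 - (-6)*(-19 - 4)/(32 + 43) = -37151 - (-6)*(-23/75) = -37151 - (-6)*(-23*1/75) = -37151 - (-6)*(-23)/75 = -37151 - 1*46/25 = -37151 - 46/25 = -928821/25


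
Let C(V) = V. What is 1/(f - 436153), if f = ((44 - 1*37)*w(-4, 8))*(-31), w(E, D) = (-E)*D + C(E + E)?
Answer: -1/441361 ≈ -2.2657e-6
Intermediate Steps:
w(E, D) = 2*E - D*E (w(E, D) = (-E)*D + (E + E) = -D*E + 2*E = 2*E - D*E)
f = -5208 (f = ((44 - 1*37)*(-4*(2 - 1*8)))*(-31) = ((44 - 37)*(-4*(2 - 8)))*(-31) = (7*(-4*(-6)))*(-31) = (7*24)*(-31) = 168*(-31) = -5208)
1/(f - 436153) = 1/(-5208 - 436153) = 1/(-441361) = -1/441361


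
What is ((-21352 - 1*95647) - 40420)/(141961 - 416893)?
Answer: 17491/30548 ≈ 0.57257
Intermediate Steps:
((-21352 - 1*95647) - 40420)/(141961 - 416893) = ((-21352 - 95647) - 40420)/(-274932) = (-116999 - 40420)*(-1/274932) = -157419*(-1/274932) = 17491/30548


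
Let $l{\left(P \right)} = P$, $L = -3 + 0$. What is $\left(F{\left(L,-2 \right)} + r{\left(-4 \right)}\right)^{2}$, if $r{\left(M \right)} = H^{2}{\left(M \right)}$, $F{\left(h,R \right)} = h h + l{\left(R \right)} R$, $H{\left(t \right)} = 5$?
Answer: $1444$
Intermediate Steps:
$L = -3$
$F{\left(h,R \right)} = R^{2} + h^{2}$ ($F{\left(h,R \right)} = h h + R R = h^{2} + R^{2} = R^{2} + h^{2}$)
$r{\left(M \right)} = 25$ ($r{\left(M \right)} = 5^{2} = 25$)
$\left(F{\left(L,-2 \right)} + r{\left(-4 \right)}\right)^{2} = \left(\left(\left(-2\right)^{2} + \left(-3\right)^{2}\right) + 25\right)^{2} = \left(\left(4 + 9\right) + 25\right)^{2} = \left(13 + 25\right)^{2} = 38^{2} = 1444$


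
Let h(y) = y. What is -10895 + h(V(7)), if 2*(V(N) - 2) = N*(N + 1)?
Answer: -10865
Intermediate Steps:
V(N) = 2 + N*(1 + N)/2 (V(N) = 2 + (N*(N + 1))/2 = 2 + (N*(1 + N))/2 = 2 + N*(1 + N)/2)
-10895 + h(V(7)) = -10895 + (2 + (½)*7 + (½)*7²) = -10895 + (2 + 7/2 + (½)*49) = -10895 + (2 + 7/2 + 49/2) = -10895 + 30 = -10865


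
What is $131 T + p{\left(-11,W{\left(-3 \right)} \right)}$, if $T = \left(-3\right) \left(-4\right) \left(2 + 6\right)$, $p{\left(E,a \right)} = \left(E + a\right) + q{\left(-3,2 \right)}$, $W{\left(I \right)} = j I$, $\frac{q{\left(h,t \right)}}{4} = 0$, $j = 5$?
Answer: $12550$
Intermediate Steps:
$q{\left(h,t \right)} = 0$ ($q{\left(h,t \right)} = 4 \cdot 0 = 0$)
$W{\left(I \right)} = 5 I$
$p{\left(E,a \right)} = E + a$ ($p{\left(E,a \right)} = \left(E + a\right) + 0 = E + a$)
$T = 96$ ($T = 12 \cdot 8 = 96$)
$131 T + p{\left(-11,W{\left(-3 \right)} \right)} = 131 \cdot 96 + \left(-11 + 5 \left(-3\right)\right) = 12576 - 26 = 12550$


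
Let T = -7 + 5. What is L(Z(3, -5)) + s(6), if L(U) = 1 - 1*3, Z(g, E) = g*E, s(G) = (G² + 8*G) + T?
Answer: 80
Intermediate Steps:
T = -2
s(G) = -2 + G² + 8*G (s(G) = (G² + 8*G) - 2 = -2 + G² + 8*G)
Z(g, E) = E*g
L(U) = -2 (L(U) = 1 - 3 = -2)
L(Z(3, -5)) + s(6) = -2 + (-2 + 6² + 8*6) = -2 + (-2 + 36 + 48) = -2 + 82 = 80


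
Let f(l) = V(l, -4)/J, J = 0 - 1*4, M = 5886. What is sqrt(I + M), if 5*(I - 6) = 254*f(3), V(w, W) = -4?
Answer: sqrt(148570)/5 ≈ 77.090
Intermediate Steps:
J = -4 (J = 0 - 4 = -4)
f(l) = 1 (f(l) = -4/(-4) = -4*(-1/4) = 1)
I = 284/5 (I = 6 + (254*1)/5 = 6 + (1/5)*254 = 6 + 254/5 = 284/5 ≈ 56.800)
sqrt(I + M) = sqrt(284/5 + 5886) = sqrt(29714/5) = sqrt(148570)/5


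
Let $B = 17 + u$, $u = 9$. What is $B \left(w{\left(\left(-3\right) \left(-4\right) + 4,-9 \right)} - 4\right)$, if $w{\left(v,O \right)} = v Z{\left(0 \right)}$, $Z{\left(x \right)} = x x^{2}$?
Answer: $-104$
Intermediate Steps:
$Z{\left(x \right)} = x^{3}$
$w{\left(v,O \right)} = 0$ ($w{\left(v,O \right)} = v 0^{3} = v 0 = 0$)
$B = 26$ ($B = 17 + 9 = 26$)
$B \left(w{\left(\left(-3\right) \left(-4\right) + 4,-9 \right)} - 4\right) = 26 \left(0 - 4\right) = 26 \left(-4\right) = -104$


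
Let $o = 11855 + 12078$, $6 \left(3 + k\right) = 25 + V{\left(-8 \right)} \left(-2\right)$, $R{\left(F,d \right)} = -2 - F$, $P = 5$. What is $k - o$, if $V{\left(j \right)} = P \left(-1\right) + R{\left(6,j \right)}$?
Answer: $- \frac{47855}{2} \approx -23928.0$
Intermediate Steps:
$V{\left(j \right)} = -13$ ($V{\left(j \right)} = 5 \left(-1\right) - 8 = -5 - 8 = -13$)
$k = \frac{11}{2}$ ($k = -3 + \frac{25 - -26}{6} = -3 + \frac{25 + 26}{6} = -3 + \frac{1}{6} \cdot 51 = -3 + \frac{17}{2} = \frac{11}{2} \approx 5.5$)
$o = 23933$
$k - o = \frac{11}{2} - 23933 = - \frac{47855}{2}$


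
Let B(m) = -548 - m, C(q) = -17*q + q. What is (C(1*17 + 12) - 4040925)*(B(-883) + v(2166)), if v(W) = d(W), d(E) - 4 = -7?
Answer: -1341741148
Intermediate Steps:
d(E) = -3 (d(E) = 4 - 7 = -3)
C(q) = -16*q
v(W) = -3
(C(1*17 + 12) - 4040925)*(B(-883) + v(2166)) = (-16*(1*17 + 12) - 4040925)*((-548 - 1*(-883)) - 3) = (-16*(17 + 12) - 4040925)*((-548 + 883) - 3) = (-16*29 - 4040925)*(335 - 3) = (-464 - 4040925)*332 = -4041389*332 = -1341741148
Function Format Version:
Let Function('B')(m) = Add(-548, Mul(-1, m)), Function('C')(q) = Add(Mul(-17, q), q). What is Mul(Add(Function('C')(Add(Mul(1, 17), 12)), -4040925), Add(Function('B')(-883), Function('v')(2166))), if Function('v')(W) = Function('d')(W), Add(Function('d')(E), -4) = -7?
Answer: -1341741148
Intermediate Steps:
Function('d')(E) = -3 (Function('d')(E) = Add(4, -7) = -3)
Function('C')(q) = Mul(-16, q)
Function('v')(W) = -3
Mul(Add(Function('C')(Add(Mul(1, 17), 12)), -4040925), Add(Function('B')(-883), Function('v')(2166))) = Mul(Add(Mul(-16, Add(Mul(1, 17), 12)), -4040925), Add(Add(-548, Mul(-1, -883)), -3)) = Mul(Add(Mul(-16, Add(17, 12)), -4040925), Add(Add(-548, 883), -3)) = Mul(Add(Mul(-16, 29), -4040925), Add(335, -3)) = Mul(Add(-464, -4040925), 332) = Mul(-4041389, 332) = -1341741148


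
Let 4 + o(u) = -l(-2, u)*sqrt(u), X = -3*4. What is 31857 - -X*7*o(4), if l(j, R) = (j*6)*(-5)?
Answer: 42273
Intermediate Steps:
l(j, R) = -30*j (l(j, R) = (6*j)*(-5) = -30*j)
X = -12
o(u) = -4 - 60*sqrt(u) (o(u) = -4 - (-30*(-2))*sqrt(u) = -4 - 60*sqrt(u))
31857 - -X*7*o(4) = 31857 - -1*(-12)*7*(-4 - 60*sqrt(4)) = 31857 - 12*7*(-4 - 60*2) = 31857 - 84*(-4 - 120) = 31857 - 84*(-124) = 31857 - 1*(-10416) = 31857 + 10416 = 42273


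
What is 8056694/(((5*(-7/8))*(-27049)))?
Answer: 64453552/946715 ≈ 68.081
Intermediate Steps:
8056694/(((5*(-7/8))*(-27049))) = 8056694/((-35/8*(-27049))) = 8056694/(946715/8) = 8056694*(8/946715) = 64453552/946715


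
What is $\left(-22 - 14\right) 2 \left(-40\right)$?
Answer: $2880$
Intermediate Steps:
$\left(-22 - 14\right) 2 \left(-40\right) = \left(-36\right) 2 \left(-40\right) = \left(-72\right) \left(-40\right) = 2880$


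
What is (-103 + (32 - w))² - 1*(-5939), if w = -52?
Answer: 6300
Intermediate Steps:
(-103 + (32 - w))² - 1*(-5939) = (-103 + (32 - 1*(-52)))² - 1*(-5939) = (-103 + (32 + 52))² + 5939 = (-103 + 84)² + 5939 = (-19)² + 5939 = 361 + 5939 = 6300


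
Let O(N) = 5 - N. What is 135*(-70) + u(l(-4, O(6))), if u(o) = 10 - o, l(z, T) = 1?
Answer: -9441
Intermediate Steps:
135*(-70) + u(l(-4, O(6))) = 135*(-70) + (10 - 1*1) = -9450 + (10 - 1) = -9450 + 9 = -9441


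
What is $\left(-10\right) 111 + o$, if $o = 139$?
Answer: $-971$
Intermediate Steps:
$\left(-10\right) 111 + o = \left(-10\right) 111 + 139 = -1110 + 139 = -971$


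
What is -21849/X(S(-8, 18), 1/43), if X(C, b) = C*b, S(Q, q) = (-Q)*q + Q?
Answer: -939507/136 ≈ -6908.1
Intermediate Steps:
S(Q, q) = Q - Q*q (S(Q, q) = -Q*q + Q = Q - Q*q)
-21849/X(S(-8, 18), 1/43) = -21849*(-43/(8*(1 - 1*18))) = -21849*(-43/(8*(1 - 18))) = -21849/(-8*(-17)*(1/43)) = -21849/(136*(1/43)) = -21849/136/43 = -21849*43/136 = -939507/136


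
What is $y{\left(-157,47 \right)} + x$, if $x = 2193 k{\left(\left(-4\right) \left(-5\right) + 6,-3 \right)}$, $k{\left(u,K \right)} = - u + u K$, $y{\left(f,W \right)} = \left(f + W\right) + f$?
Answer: $-228339$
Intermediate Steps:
$y{\left(f,W \right)} = W + 2 f$ ($y{\left(f,W \right)} = \left(W + f\right) + f = W + 2 f$)
$k{\left(u,K \right)} = - u + K u$
$x = -228072$ ($x = 2193 \left(\left(-4\right) \left(-5\right) + 6\right) \left(-1 - 3\right) = 2193 \left(20 + 6\right) \left(-4\right) = 2193 \cdot 26 \left(-4\right) = 2193 \left(-104\right) = -228072$)
$y{\left(-157,47 \right)} + x = \left(47 + 2 \left(-157\right)\right) - 228072 = \left(47 - 314\right) - 228072 = -267 - 228072 = -228339$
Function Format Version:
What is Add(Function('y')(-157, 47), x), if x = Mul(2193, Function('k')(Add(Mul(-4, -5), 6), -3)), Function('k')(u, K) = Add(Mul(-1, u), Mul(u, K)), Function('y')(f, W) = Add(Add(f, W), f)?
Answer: -228339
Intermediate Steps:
Function('y')(f, W) = Add(W, Mul(2, f)) (Function('y')(f, W) = Add(Add(W, f), f) = Add(W, Mul(2, f)))
Function('k')(u, K) = Add(Mul(-1, u), Mul(K, u))
x = -228072 (x = Mul(2193, Mul(Add(Mul(-4, -5), 6), Add(-1, -3))) = Mul(2193, Mul(Add(20, 6), -4)) = Mul(2193, Mul(26, -4)) = Mul(2193, -104) = -228072)
Add(Function('y')(-157, 47), x) = Add(Add(47, Mul(2, -157)), -228072) = Add(Add(47, -314), -228072) = Add(-267, -228072) = -228339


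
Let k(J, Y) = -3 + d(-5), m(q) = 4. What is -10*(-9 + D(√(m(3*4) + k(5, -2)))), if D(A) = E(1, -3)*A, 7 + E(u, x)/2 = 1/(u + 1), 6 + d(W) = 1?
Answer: 90 + 260*I ≈ 90.0 + 260.0*I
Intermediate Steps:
d(W) = -5 (d(W) = -6 + 1 = -5)
k(J, Y) = -8 (k(J, Y) = -3 - 5 = -8)
E(u, x) = -14 + 2/(1 + u) (E(u, x) = -14 + 2/(u + 1) = -14 + 2/(1 + u))
D(A) = -13*A (D(A) = (2*(-6 - 7*1)/(1 + 1))*A = (2*(-6 - 7)/2)*A = (2*(½)*(-13))*A = -13*A)
-10*(-9 + D(√(m(3*4) + k(5, -2)))) = -10*(-9 - 13*√(4 - 8)) = -10*(-9 - 26*I) = 90 + 260*I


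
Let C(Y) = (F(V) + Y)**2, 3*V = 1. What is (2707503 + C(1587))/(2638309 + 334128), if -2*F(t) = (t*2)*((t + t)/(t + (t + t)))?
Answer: 423254704/240767397 ≈ 1.7579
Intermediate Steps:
V = 1/3 (V = (1/3)*1 = 1/3 ≈ 0.33333)
F(t) = -2*t/3 (F(t) = -t*2*(t + t)/(t + (t + t))/2 = -2*t*(2*t)/(t + 2*t)/2 = -2*t*(2*t)/((3*t))/2 = -2*t*(2*t)*(1/(3*t))/2 = -2*t*2/(2*3) = -2*t/3)
C(Y) = (-2/9 + Y)**2 (C(Y) = (-2/3*1/3 + Y)**2 = (-2/9 + Y)**2)
(2707503 + C(1587))/(2638309 + 334128) = (2707503 + (-2 + 9*1587)**2/81)/(2638309 + 334128) = (2707503 + (-2 + 14283)**2/81)/2972437 = (2707503 + (1/81)*14281**2)*(1/2972437) = (2707503 + (1/81)*203946961)*(1/2972437) = (2707503 + 203946961/81)*(1/2972437) = (423254704/81)*(1/2972437) = 423254704/240767397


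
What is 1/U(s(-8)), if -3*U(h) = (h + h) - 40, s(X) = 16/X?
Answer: 3/44 ≈ 0.068182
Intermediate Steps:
U(h) = 40/3 - 2*h/3 (U(h) = -((h + h) - 40)/3 = -(2*h - 40)/3 = -(-40 + 2*h)/3 = 40/3 - 2*h/3)
1/U(s(-8)) = 1/(40/3 - 32/(3*(-8))) = 1/(40/3 - 32*(-1)/(3*8)) = 1/(40/3 - ⅔*(-2)) = 1/(40/3 + 4/3) = 1/(44/3) = 3/44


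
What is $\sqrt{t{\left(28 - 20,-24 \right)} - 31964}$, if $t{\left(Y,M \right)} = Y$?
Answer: $2 i \sqrt{7989} \approx 178.76 i$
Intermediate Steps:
$\sqrt{t{\left(28 - 20,-24 \right)} - 31964} = \sqrt{\left(28 - 20\right) - 31964} = \sqrt{8 - 31964} = \sqrt{-31956} = 2 i \sqrt{7989}$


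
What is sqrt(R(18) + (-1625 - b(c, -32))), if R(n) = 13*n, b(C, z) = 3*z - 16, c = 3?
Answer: I*sqrt(1279) ≈ 35.763*I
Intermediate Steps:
b(C, z) = -16 + 3*z
sqrt(R(18) + (-1625 - b(c, -32))) = sqrt(13*18 + (-1625 - (-16 + 3*(-32)))) = sqrt(234 + (-1625 - (-16 - 96))) = sqrt(234 + (-1625 - 1*(-112))) = sqrt(234 + (-1625 + 112)) = sqrt(234 - 1513) = sqrt(-1279) = I*sqrt(1279)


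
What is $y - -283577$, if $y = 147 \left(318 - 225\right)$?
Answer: $297248$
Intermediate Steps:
$y = 13671$ ($y = 147 \cdot 93 = 13671$)
$y - -283577 = 13671 - -283577 = 13671 + 283577 = 297248$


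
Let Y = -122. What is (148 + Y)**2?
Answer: 676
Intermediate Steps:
(148 + Y)**2 = (148 - 122)**2 = 26**2 = 676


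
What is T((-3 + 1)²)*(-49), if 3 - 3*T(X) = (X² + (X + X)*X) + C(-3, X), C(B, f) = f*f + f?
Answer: 3185/3 ≈ 1061.7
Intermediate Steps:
C(B, f) = f + f² (C(B, f) = f² + f = f + f²)
T(X) = 1 - X² - X*(1 + X)/3 (T(X) = 1 - ((X² + (X + X)*X) + X*(1 + X))/3 = 1 - ((X² + (2*X)*X) + X*(1 + X))/3 = 1 - ((X² + 2*X²) + X*(1 + X))/3 = 1 - (3*X² + X*(1 + X))/3 = 1 + (-X² - X*(1 + X)/3) = 1 - X² - X*(1 + X)/3)
T((-3 + 1)²)*(-49) = (1 - 4*(-3 + 1)⁴/3 - (-3 + 1)²/3)*(-49) = (1 - 4*((-2)²)²/3 - ⅓*(-2)²)*(-49) = (1 - 4/3*4² - ⅓*4)*(-49) = (1 - 4/3*16 - 4/3)*(-49) = (1 - 64/3 - 4/3)*(-49) = -65/3*(-49) = 3185/3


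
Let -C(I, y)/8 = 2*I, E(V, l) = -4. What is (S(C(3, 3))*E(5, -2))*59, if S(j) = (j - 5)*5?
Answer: 62540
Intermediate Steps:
C(I, y) = -16*I
S(j) = -25 + 5*j (S(j) = (-5 + j)*5 = -25 + 5*j)
(S(C(3, 3))*E(5, -2))*59 = ((-25 + 5*(-16*3))*(-4))*59 = ((-25 + 5*(-48))*(-4))*59 = ((-25 - 240)*(-4))*59 = -265*(-4)*59 = 1060*59 = 62540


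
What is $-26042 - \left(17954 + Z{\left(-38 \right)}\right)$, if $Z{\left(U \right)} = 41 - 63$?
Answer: $-43974$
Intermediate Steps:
$Z{\left(U \right)} = -22$ ($Z{\left(U \right)} = 41 - 63 = -22$)
$-26042 - \left(17954 + Z{\left(-38 \right)}\right) = -26042 - \left(17954 - 22\right) = -26042 - 17932 = -43974$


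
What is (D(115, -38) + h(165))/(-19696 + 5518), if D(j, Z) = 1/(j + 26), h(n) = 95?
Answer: -394/58797 ≈ -0.0067010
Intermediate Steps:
D(j, Z) = 1/(26 + j)
(D(115, -38) + h(165))/(-19696 + 5518) = (1/(26 + 115) + 95)/(-19696 + 5518) = (1/141 + 95)/(-14178) = (1/141 + 95)*(-1/14178) = (13396/141)*(-1/14178) = -394/58797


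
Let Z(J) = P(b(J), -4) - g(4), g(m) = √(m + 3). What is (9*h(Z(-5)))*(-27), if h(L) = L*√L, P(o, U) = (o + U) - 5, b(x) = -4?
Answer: 243*I*(13 + √7)^(3/2) ≈ 15038.0*I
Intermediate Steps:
P(o, U) = -5 + U + o (P(o, U) = (U + o) - 5 = -5 + U + o)
g(m) = √(3 + m)
Z(J) = -13 - √7 (Z(J) = (-5 - 4 - 4) - √(3 + 4) = -13 - √7)
h(L) = L^(3/2)
(9*h(Z(-5)))*(-27) = (9*(-13 - √7)^(3/2))*(-27) = -243*(-13 - √7)^(3/2)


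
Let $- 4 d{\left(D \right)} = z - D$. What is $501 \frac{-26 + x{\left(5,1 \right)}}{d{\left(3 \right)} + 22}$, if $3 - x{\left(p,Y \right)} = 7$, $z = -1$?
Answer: $- \frac{15030}{23} \approx -653.48$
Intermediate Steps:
$x{\left(p,Y \right)} = -4$ ($x{\left(p,Y \right)} = 3 - 7 = -4$)
$d{\left(D \right)} = \frac{1}{4} + \frac{D}{4}$ ($d{\left(D \right)} = - \frac{-1 - D}{4} = \frac{1}{4} + \frac{D}{4}$)
$501 \frac{-26 + x{\left(5,1 \right)}}{d{\left(3 \right)} + 22} = 501 \frac{-26 - 4}{\left(\frac{1}{4} + \frac{1}{4} \cdot 3\right) + 22} = 501 \left(- \frac{30}{\left(\frac{1}{4} + \frac{3}{4}\right) + 22}\right) = 501 \left(- \frac{30}{1 + 22}\right) = 501 \left(- \frac{30}{23}\right) = - \frac{15030}{23}$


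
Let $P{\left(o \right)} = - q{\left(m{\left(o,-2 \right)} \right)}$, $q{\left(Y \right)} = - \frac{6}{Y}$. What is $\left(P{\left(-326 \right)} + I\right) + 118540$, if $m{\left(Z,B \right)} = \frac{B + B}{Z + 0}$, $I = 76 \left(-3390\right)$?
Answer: $-138611$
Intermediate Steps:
$I = -257640$
$m{\left(Z,B \right)} = \frac{2 B}{Z}$
$P{\left(o \right)} = - \frac{3 o}{2}$ ($P{\left(o \right)} = - \frac{-6}{2 \left(-2\right) \frac{1}{o}} = - \frac{-6}{\left(-4\right) \frac{1}{o}} = - \left(-6\right) \left(- \frac{o}{4}\right) = - \frac{3 o}{2}$)
$\left(P{\left(-326 \right)} + I\right) + 118540 = \left(\left(- \frac{3}{2}\right) \left(-326\right) - 257640\right) + 118540 = \left(489 - 257640\right) + 118540 = -257151 + 118540 = -138611$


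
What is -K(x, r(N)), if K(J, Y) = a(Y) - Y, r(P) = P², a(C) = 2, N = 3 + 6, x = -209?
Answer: 79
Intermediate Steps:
N = 9
K(J, Y) = 2 - Y
-K(x, r(N)) = -(2 - 1*9²) = -(2 - 1*81) = -(2 - 81) = -1*(-79) = 79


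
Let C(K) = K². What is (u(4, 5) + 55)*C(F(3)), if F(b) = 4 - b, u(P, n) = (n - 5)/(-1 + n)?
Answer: 55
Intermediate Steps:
u(P, n) = (-5 + n)/(-1 + n)
(u(4, 5) + 55)*C(F(3)) = ((-5 + 5)/(-1 + 5) + 55)*(4 - 1*3)² = (0/4 + 55)*(4 - 3)² = ((¼)*0 + 55)*1² = (0 + 55)*1 = 55*1 = 55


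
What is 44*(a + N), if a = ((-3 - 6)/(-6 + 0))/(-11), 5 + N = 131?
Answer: 5538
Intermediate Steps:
N = 126 (N = -5 + 131 = 126)
a = -3/22 (a = -9/(-6)*(-1/11) = -9*(-⅙)*(-1/11) = (3/2)*(-1/11) = -3/22 ≈ -0.13636)
44*(a + N) = 44*(-3/22 + 126) = 44*(2769/22) = 5538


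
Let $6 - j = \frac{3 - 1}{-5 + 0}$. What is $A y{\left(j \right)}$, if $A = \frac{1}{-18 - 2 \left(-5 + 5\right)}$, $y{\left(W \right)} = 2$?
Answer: $- \frac{1}{9} \approx -0.11111$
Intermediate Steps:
$j = \frac{32}{5}$ ($j = 6 - \frac{3 - 1}{-5 + 0} = 6 - \frac{2}{-5} = 6 - 2 \left(- \frac{1}{5}\right) = 6 - - \frac{2}{5} = 6 + \frac{2}{5} = \frac{32}{5} \approx 6.4$)
$A = - \frac{1}{18}$ ($A = \frac{1}{-18 - 0} = \frac{1}{-18 + 0} = \frac{1}{-18} = - \frac{1}{18} \approx -0.055556$)
$A y{\left(j \right)} = \left(- \frac{1}{18}\right) 2 = - \frac{1}{9}$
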